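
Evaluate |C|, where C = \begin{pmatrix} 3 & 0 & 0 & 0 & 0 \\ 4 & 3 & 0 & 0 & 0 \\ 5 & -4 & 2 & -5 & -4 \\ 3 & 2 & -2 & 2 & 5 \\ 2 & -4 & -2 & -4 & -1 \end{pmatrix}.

432

C is block lower-triangular with a 2×2 block and a 3×3 block on the diagonal, so its determinant equals the product of the determinants of the diagonal blocks.
det of the 2×2 block = 9
det of the 3×3 block = 48
det = (9)·(48) = 432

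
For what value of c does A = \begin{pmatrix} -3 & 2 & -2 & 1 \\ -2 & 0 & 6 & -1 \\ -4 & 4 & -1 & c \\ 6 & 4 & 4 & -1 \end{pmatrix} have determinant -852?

Expanding along the row containing c, det(A) is linear in c: det(A) = (-176)·c + (204).
Set (-176)·c + (204) = -852  ⇒  (-176)·c = -1056  ⇒  c = 6.

6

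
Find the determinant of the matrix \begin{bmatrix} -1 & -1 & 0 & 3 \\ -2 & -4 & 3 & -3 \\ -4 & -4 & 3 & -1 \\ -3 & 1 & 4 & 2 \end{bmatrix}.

110

Expand along row 1 (it has 1 zero):
  + (-1) · M_11   where M_11 = det([-4 3 -3; -4 3 -1; 1 4 2]) = 38
  − (-1) · M_12   where M_12 = det([-2 3 -3; -4 3 -1; -3 4 2]) = 34
  − (3) · M_14   where M_14 = det([-2 -4 3; -4 -4 3; -3 1 4]) = -38
det = (+1)·(-1)·(38) + (-1)·(-1)·(34) + (-1)·(3)·(-38) = 110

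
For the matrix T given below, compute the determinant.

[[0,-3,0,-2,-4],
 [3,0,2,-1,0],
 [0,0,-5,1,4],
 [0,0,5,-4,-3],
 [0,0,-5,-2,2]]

|T| = -405

T is block upper-triangular with a 2×2 block and a 3×3 block on the diagonal, so its determinant equals the product of the determinants of the diagonal blocks.
det of the 2×2 block = 9
det of the 3×3 block = -45
det = (9)·(-45) = -405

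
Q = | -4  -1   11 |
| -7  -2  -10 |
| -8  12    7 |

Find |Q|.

The determinant is -1653.

Expand along row 1:
  + (-4) · |-2 -10; 12 7| = (-4)·(-14 − (-120)) = -424
  − (-1) · |-7 -10; -8 7| = −(-1)·(-49 − 80) = -129
  + 11 · |-7 -2; -8 12| = 11·(-84 − 16) = -1100
Sum: (-424) + (-129) + (-1100) = -1653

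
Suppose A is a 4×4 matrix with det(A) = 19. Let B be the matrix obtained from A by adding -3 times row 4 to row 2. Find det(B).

det(B) = 19

Adding a multiple of one row to another leaves the determinant unchanged.
det(B) = (1)·(19) = 19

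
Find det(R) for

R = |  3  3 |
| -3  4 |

det(R) = 3·4 − 3·(-3) = 12 − (-9) = 21

21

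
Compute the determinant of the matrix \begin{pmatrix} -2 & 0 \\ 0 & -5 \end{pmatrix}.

10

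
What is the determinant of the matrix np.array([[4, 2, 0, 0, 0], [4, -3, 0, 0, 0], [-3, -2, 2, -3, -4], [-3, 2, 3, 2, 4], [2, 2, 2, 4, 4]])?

The determinant is 720.

The matrix is block lower-triangular with a 2×2 block and a 3×3 block on the diagonal, so its determinant equals the product of the determinants of the diagonal blocks.
det of the 2×2 block = -20
det of the 3×3 block = -36
det = (-20)·(-36) = 720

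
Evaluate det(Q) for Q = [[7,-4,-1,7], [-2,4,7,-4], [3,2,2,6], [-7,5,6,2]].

-1519

Expand along row 1:
  + (7) · M_11   where M_11 = det([4 7 -4; 2 2 6; 5 6 2]) = 46
  − (-4) · M_12   where M_12 = det([-2 7 -4; 3 2 6; -7 6 2]) = -400
  + (-1) · M_13   where M_13 = det([-2 4 -4; 3 2 6; -7 5 2]) = -256
  − (7) · M_14   where M_14 = det([-2 4 7; 3 2 2; -7 5 6]) = 71
det = (+1)·(7)·(46) + (-1)·(-4)·(-400) + (+1)·(-1)·(-256) + (-1)·(7)·(71) = -1519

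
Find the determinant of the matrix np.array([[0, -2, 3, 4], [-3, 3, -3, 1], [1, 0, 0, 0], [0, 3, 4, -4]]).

Expand along row 3 (it has 3 zeros):
  + (1) · M_31   where M_31 = det([-2 3 4; 3 -3 1; 3 4 -4]) = 113
det = (+1)·(1)·(113) = 113

The determinant is 113.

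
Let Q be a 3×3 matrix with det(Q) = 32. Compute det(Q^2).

det(Q^2) = (det Q)^2 = (32)^2 = 1024

1024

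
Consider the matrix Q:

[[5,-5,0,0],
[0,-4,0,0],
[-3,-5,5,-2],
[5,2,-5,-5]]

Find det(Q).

Q is block lower-triangular with a 2×2 block and a 2×2 block on the diagonal, so its determinant equals the product of the determinants of the diagonal blocks.
det of the 2×2 block = -20
det of the 2×2 block = -35
det = (-20)·(-35) = 700

700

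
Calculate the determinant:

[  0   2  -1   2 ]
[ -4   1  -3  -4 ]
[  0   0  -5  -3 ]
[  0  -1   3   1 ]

-20

Expand along column 1 (it has 3 zeros):
  − (-4) · M_21   where M_21 = det([2 -1 2; 0 -5 -3; -1 3 1]) = -5
det = (-1)·(-4)·(-5) = -20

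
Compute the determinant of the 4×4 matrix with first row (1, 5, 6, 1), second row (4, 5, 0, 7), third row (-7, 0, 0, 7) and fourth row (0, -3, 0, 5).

2436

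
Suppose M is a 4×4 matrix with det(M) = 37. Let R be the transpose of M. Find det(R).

det(Mᵀ) = det(M).
det(R) = (1)·(37) = 37

The determinant is 37.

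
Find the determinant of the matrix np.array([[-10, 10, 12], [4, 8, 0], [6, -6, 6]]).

-1584

Expand along column 3:
  + 12 · |4 8; 6 -6| = 12·(-24 − 48) = -864
  + 6 · |-10 10; 4 8| = 6·(-80 − 40) = -720
Sum: (-864) + (-720) = -1584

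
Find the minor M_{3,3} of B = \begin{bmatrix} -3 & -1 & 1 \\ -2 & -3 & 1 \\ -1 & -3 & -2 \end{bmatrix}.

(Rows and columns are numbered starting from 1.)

The minor is 7.

Delete row 3 and column 3; the remaining 2×2 submatrix is [-3 -1; -2 -3].
Its determinant is (-3)·(-3) − (-1)·(-2) = 7.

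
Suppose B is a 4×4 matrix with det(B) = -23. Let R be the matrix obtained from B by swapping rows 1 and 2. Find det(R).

Swapping two rows multiplies the determinant by −1.
det(R) = (-1)·(-23) = 23

23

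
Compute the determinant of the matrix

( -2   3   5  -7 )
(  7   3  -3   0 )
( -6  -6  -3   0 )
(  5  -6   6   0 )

The determinant is -3591.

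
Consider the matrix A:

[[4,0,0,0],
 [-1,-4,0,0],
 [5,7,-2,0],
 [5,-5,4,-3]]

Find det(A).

-96

A is lower triangular, so det(A) is the product of the diagonal entries:
det = (4) · (-4) · (-2) · (-3) = -96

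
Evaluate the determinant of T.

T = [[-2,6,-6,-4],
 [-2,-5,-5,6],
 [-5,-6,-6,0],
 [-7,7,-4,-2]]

det(T) = 3032

Expand along row 3 (it has 1 zero):
  + (-5) · M_31   where M_31 = det([6 -6 -4; -5 -5 6; 7 -4 -2]) = -208
  − (-6) · M_32   where M_32 = det([-2 -6 -4; -2 -5 6; -7 -4 -2]) = 316
  + (-6) · M_33   where M_33 = det([-2 6 -4; -2 -5 6; -7 7 -2]) = -16
det = (+1)·(-5)·(-208) + (-1)·(-6)·(316) + (+1)·(-6)·(-16) = 3032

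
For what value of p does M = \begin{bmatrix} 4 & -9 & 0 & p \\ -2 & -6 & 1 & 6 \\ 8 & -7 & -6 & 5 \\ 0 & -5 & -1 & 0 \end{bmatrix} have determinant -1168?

Expanding along the column containing p, det(M) is linear in p: det(M) = (42)·p + (-1294).
Set (42)·p + (-1294) = -1168  ⇒  (42)·p = 126  ⇒  p = 3.

p = 3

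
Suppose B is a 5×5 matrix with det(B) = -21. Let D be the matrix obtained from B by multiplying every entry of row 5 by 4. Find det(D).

-84

Scaling one row by 4 multiplies the determinant by 4.
det(D) = (4)·(-21) = -84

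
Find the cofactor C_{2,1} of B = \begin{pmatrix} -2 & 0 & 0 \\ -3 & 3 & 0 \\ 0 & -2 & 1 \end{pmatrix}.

0

Delete row 2 and column 1; the remaining 2×2 submatrix is [0 0; -2 1].
Its determinant is 0·1 − 0·(-2) = 0.
The cofactor carries sign (−1)^(2+1) = −1, so C_{2,1} = −(0) = 0.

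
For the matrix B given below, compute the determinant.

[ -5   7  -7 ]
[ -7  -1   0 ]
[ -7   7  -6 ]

det(B) = 68

Expand along row 2:
  − (-7) · |7 -7; 7 -6| = −(-7)·(-42 − (-49)) = 49
  + (-1) · |-5 -7; -7 -6| = (-1)·(30 − 49) = 19
Sum: (49) + (19) = 68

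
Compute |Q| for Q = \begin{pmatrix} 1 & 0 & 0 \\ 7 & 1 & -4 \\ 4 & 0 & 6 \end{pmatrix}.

Expand along column 2:
  + 1 · |1 0; 4 6| = 1·(6 − 0) = 6

The determinant is 6.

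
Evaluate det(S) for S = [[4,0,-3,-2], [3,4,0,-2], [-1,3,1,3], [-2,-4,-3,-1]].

Expand along row 1 (it has 1 zero):
  + (4) · M_11   where M_11 = det([4 0 -2; 3 1 3; -4 -3 -1]) = 42
  + (-3) · M_13   where M_13 = det([3 4 -2; -1 3 3; -2 -4 -1]) = -21
  − (-2) · M_14   where M_14 = det([3 4 0; -1 3 1; -2 -4 -3]) = -35
det = (+1)·(4)·(42) + (+1)·(-3)·(-21) + (-1)·(-2)·(-35) = 161

161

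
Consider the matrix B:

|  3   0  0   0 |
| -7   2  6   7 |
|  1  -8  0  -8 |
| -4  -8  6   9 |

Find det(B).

1728

Expand along row 1 (it has 3 zeros):
  + (3) · M_11   where M_11 = det([2 6 7; -8 0 -8; -8 6 9]) = 576
det = (+1)·(3)·(576) = 1728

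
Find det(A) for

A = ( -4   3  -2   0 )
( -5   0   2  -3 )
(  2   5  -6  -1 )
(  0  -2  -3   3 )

-447

Expand along row 1 (it has 1 zero):
  + (-4) · M_11   where M_11 = det([0 2 -3; 5 -6 -1; -2 -3 3]) = 55
  − (3) · M_12   where M_12 = det([-5 2 -3; 2 -6 -1; 0 -3 3]) = 111
  + (-2) · M_13   where M_13 = det([-5 0 -3; 2 5 -1; 0 -2 3]) = -53
det = (+1)·(-4)·(55) + (-1)·(3)·(111) + (+1)·(-2)·(-53) = -447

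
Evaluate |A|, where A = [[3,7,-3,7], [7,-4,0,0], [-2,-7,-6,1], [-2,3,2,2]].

Expand along row 2 (it has 2 zeros):
  − (7) · M_21   where M_21 = det([7 -3 7; -7 -6 1; 3 2 2]) = -121
  + (-4) · M_22   where M_22 = det([3 -3 7; -2 -6 1; -2 2 2]) = -160
det = (-1)·(7)·(-121) + (+1)·(-4)·(-160) = 1487

1487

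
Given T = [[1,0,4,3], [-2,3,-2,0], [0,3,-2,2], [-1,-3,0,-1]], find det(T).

|T| = -72

Expand along row 1 (it has 1 zero):
  + (1) · M_11   where M_11 = det([3 -2 0; 3 -2 2; -3 0 -1]) = 12
  + (4) · M_13   where M_13 = det([-2 3 0; 0 3 2; -1 -3 -1]) = -12
  − (3) · M_14   where M_14 = det([-2 3 -2; 0 3 -2; -1 -3 0]) = 12
det = (+1)·(1)·(12) + (+1)·(4)·(-12) + (-1)·(3)·(12) = -72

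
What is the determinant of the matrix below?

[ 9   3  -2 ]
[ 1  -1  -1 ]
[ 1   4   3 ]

Expand along column 1:
  + 9 · |-1 -1; 4 3| = 9·(-3 − (-4)) = 9
  − 1 · |3 -2; 4 3| = −1·(9 − (-8)) = -17
  + 1 · |3 -2; -1 -1| = 1·(-3 − 2) = -5
Sum: (9) + (-17) + (-5) = -13

-13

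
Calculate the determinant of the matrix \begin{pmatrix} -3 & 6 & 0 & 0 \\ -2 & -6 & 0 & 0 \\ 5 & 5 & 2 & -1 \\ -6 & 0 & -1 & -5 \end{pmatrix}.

The determinant is -330.

The matrix is block lower-triangular with a 2×2 block and a 2×2 block on the diagonal, so its determinant equals the product of the determinants of the diagonal blocks.
det of the 2×2 block = 30
det of the 2×2 block = -11
det = (30)·(-11) = -330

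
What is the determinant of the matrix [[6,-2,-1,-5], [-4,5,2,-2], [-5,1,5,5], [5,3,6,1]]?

Expand along row 1:
  + (6) · M_11   where M_11 = det([5 2 -2; 1 5 5; 3 6 1]) = -79
  − (-2) · M_12   where M_12 = det([-4 2 -2; -5 5 5; 5 6 1]) = 270
  + (-1) · M_13   where M_13 = det([-4 5 -2; -5 1 5; 5 3 1]) = 246
  − (-5) · M_14   where M_14 = det([-4 5 2; -5 1 5; 5 3 6]) = 271
det = (+1)·(6)·(-79) + (-1)·(-2)·(270) + (+1)·(-1)·(246) + (-1)·(-5)·(271) = 1175

1175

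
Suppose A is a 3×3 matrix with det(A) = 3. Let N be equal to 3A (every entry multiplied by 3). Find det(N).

81

For a 3×3 matrix, det(3A) = 3^3·det(A) = 27·det(A).
det(N) = (27)·(3) = 81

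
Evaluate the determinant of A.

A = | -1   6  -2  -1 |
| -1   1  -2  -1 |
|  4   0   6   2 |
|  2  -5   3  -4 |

50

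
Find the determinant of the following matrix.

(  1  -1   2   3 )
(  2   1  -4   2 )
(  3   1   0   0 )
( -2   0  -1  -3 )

Expand along row 3 (it has 2 zeros):
  + (3) · M_31   where M_31 = det([-1 2 3; 1 -4 2; 0 -1 -3]) = -11
  − (1) · M_32   where M_32 = det([1 2 3; 2 -4 2; -2 -1 -3]) = -12
det = (+1)·(3)·(-11) + (-1)·(1)·(-12) = -21

The determinant is -21.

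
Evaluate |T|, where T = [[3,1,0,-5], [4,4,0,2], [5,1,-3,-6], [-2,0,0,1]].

108

Expand along column 3 (it has 3 zeros):
  + (-3) · M_33   where M_33 = det([3 1 -5; 4 4 2; -2 0 1]) = -36
det = (+1)·(-3)·(-36) = 108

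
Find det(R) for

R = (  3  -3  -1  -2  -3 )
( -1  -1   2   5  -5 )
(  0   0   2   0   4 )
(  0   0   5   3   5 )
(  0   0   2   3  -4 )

R is block upper-triangular with a 2×2 block and a 3×3 block on the diagonal, so its determinant equals the product of the determinants of the diagonal blocks.
det of the 2×2 block = -6
det of the 3×3 block = -18
det = (-6)·(-18) = 108

108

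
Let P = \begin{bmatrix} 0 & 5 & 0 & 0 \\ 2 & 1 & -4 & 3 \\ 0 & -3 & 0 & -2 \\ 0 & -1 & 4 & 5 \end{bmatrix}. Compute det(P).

Expand along row 1 (it has 3 zeros):
  − (5) · M_12   where M_12 = det([2 -4 3; 0 0 -2; 0 4 5]) = 16
det = (-1)·(5)·(16) = -80

|P| = -80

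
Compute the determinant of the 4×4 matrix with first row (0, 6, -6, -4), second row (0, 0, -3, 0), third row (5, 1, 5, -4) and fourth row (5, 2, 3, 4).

-780

Expand along row 2 (it has 3 zeros):
  − (-3) · M_23   where M_23 = det([0 6 -4; 5 1 -4; 5 2 4]) = -260
det = (-1)·(-3)·(-260) = -780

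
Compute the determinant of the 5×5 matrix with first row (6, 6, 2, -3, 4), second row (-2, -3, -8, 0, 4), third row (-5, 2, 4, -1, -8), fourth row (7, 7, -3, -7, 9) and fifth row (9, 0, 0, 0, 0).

The determinant is 5706.

Expand along row 5 (it has 4 zeros):
  + (9) · M_51   where M_51 = det([6 2 -3 4; -3 -8 0 4; 2 4 -1 -8; 7 -3 -7 9]) = 634
det = (+1)·(9)·(634) = 5706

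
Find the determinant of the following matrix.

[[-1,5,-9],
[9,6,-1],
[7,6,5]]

The determinant is -404.

Expand along row 1:
  + (-1) · |6 -1; 6 5| = (-1)·(30 − (-6)) = -36
  − 5 · |9 -1; 7 5| = −5·(45 − (-7)) = -260
  + (-9) · |9 6; 7 6| = (-9)·(54 − 42) = -108
Sum: (-36) + (-260) + (-108) = -404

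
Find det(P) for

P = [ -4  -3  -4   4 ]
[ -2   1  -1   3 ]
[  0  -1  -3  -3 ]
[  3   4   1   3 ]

208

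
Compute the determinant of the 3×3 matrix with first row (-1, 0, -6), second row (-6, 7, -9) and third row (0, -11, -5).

Expand along row 1:
  + (-1) · |7 -9; -11 -5| = (-1)·(-35 − 99) = 134
  + (-6) · |-6 7; 0 -11| = (-6)·(66 − 0) = -396
Sum: (134) + (-396) = -262

The determinant is -262.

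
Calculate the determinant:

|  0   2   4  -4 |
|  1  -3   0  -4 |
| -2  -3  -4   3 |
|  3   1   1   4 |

Expand along row 1 (it has 1 zero):
  − (2) · M_12   where M_12 = det([1 0 -4; -2 -4 3; 3 1 4]) = -59
  + (4) · M_13   where M_13 = det([1 -3 -4; -2 -3 3; 3 1 4]) = -94
  − (-4) · M_14   where M_14 = det([1 -3 0; -2 -3 -4; 3 1 1]) = 31
det = (-1)·(2)·(-59) + (+1)·(4)·(-94) + (-1)·(-4)·(31) = -134

-134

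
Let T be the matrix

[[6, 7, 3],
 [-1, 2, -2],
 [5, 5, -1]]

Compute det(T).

det(T) = -74

Expand along row 1:
  + 6 · |2 -2; 5 -1| = 6·(-2 − (-10)) = 48
  − 7 · |-1 -2; 5 -1| = −7·(1 − (-10)) = -77
  + 3 · |-1 2; 5 5| = 3·(-5 − 10) = -45
Sum: (48) + (-77) + (-45) = -74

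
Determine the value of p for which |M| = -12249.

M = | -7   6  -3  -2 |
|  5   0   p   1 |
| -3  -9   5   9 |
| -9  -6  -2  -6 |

p = -9

Expanding along the column containing p, det(M) is linear in p: det(M) = (1224)·p + (-1233).
Set (1224)·p + (-1233) = -12249  ⇒  (1224)·p = -11016  ⇒  p = -9.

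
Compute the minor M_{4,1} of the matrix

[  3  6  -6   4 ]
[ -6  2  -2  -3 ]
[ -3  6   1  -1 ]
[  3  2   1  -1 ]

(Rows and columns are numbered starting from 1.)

Delete row 4 and column 1; the remaining 3×3 submatrix is [6 -6 4; 2 -2 -3; 6 1 -1].
Its determinant is 182.

The minor is 182.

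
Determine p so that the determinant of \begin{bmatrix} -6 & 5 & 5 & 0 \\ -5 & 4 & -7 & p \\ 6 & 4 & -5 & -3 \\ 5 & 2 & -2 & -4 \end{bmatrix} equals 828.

p = 3

Expanding along the row containing p, det(B) is linear in p: det(B) = (-117)·p + (1179).
Set (-117)·p + (1179) = 828  ⇒  (-117)·p = -351  ⇒  p = 3.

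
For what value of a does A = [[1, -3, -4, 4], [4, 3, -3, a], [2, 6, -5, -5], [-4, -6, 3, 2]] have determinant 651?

-5

Expanding along the column containing a, det(A) is linear in a: det(A) = (-102)·a + (141).
Set (-102)·a + (141) = 651  ⇒  (-102)·a = 510  ⇒  a = -5.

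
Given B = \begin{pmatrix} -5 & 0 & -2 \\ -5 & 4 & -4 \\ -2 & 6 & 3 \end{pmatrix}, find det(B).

Expand along row 1:
  + (-5) · |4 -4; 6 3| = (-5)·(12 − (-24)) = -180
  + (-2) · |-5 4; -2 6| = (-2)·(-30 − (-8)) = 44
Sum: (-180) + (44) = -136

det(B) = -136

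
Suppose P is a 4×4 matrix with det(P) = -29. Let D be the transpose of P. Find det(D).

-29

det(Pᵀ) = det(P).
det(D) = (1)·(-29) = -29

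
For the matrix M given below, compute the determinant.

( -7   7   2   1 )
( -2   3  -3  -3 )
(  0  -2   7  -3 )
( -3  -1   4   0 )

Expand along row 3 (it has 1 zero):
  − (-2) · M_32   where M_32 = det([-7 2 1; -2 -3 -3; -3 4 0]) = -83
  + (7) · M_33   where M_33 = det([-7 7 1; -2 3 -3; -3 -1 0]) = 95
  − (-3) · M_34   where M_34 = det([-7 7 2; -2 3 -3; -3 -1 4]) = 78
det = (-1)·(-2)·(-83) + (+1)·(7)·(95) + (-1)·(-3)·(78) = 733

det(M) = 733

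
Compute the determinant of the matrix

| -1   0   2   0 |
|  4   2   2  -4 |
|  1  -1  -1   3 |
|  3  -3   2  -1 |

The determinant is 130.

Expand along row 1 (it has 2 zeros):
  + (-1) · M_11   where M_11 = det([2 2 -4; -1 -1 3; -3 2 -1]) = -10
  + (2) · M_13   where M_13 = det([4 2 -4; 1 -1 3; 3 -3 -1]) = 60
det = (+1)·(-1)·(-10) + (+1)·(2)·(60) = 130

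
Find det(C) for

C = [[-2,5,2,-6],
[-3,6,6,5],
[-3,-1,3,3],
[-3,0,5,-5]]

Expand along row 4 (it has 1 zero):
  − (-3) · M_41   where M_41 = det([5 2 -6; 6 6 5; -1 3 3]) = -175
  − (5) · M_43   where M_43 = det([-2 5 -6; -3 6 5; -3 -1 3]) = -202
  + (-5) · M_44   where M_44 = det([-2 5 2; -3 6 6; -3 -1 3]) = -51
det = (-1)·(-3)·(-175) + (-1)·(5)·(-202) + (+1)·(-5)·(-51) = 740

740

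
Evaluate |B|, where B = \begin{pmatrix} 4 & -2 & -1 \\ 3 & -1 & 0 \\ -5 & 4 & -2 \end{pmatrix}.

Expand along row 2:
  − 3 · |-2 -1; 4 -2| = −3·(4 − (-4)) = -24
  + (-1) · |4 -1; -5 -2| = (-1)·(-8 − 5) = 13
Sum: (-24) + (13) = -11

-11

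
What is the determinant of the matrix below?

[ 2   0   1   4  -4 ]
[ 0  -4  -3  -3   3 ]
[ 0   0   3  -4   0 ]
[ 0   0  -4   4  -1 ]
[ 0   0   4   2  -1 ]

The matrix is block upper-triangular with a 2×2 block and a 3×3 block on the diagonal, so its determinant equals the product of the determinants of the diagonal blocks.
det of the 2×2 block = -8
det of the 3×3 block = 26
det = (-8)·(26) = -208

-208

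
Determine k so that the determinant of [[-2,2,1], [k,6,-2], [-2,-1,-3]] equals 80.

k = 4

Expanding along the row containing k, det(B) is linear in k: det(B) = (5)·k + (60).
Set (5)·k + (60) = 80  ⇒  (5)·k = 20  ⇒  k = 4.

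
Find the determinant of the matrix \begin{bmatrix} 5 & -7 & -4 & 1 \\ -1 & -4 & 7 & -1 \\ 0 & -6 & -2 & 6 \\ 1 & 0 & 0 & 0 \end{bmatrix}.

The determinant is 350.

Expand along row 4 (it has 3 zeros):
  − (1) · M_41   where M_41 = det([-7 -4 1; -4 7 -1; -6 -2 6]) = -350
det = (-1)·(1)·(-350) = 350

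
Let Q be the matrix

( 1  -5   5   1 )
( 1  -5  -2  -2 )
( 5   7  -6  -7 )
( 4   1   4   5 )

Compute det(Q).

Expand along row 1:
  + (1) · M_11   where M_11 = det([-5 -2 -2; 7 -6 -7; 1 4 5]) = 26
  − (-5) · M_12   where M_12 = det([1 -2 -2; 5 -6 -7; 4 4 5]) = 16
  + (5) · M_13   where M_13 = det([1 -5 -2; 5 7 -7; 4 1 5]) = 353
  − (1) · M_14   where M_14 = det([1 -5 -2; 5 7 -6; 4 1 4]) = 300
det = (+1)·(1)·(26) + (-1)·(-5)·(16) + (+1)·(5)·(353) + (-1)·(1)·(300) = 1571

1571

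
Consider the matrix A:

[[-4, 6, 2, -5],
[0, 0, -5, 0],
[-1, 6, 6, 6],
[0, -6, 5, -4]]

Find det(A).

-510

Expand along row 2 (it has 3 zeros):
  − (-5) · M_23   where M_23 = det([-4 6 -5; -1 6 6; 0 -6 -4]) = -102
det = (-1)·(-5)·(-102) = -510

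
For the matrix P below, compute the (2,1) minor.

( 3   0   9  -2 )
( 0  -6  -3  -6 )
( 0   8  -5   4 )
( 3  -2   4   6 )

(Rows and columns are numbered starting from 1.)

The minor is -548.

Delete row 2 and column 1; the remaining 3×3 submatrix is [0 9 -2; 8 -5 4; -2 4 6].
Its determinant is -548.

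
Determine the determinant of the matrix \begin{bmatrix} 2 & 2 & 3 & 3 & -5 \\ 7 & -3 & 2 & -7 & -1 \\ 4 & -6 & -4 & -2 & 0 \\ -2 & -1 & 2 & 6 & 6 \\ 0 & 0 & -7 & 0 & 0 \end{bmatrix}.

Expand along row 5 (it has 4 zeros):
  + (-7) · M_53   where M_53 = det([2 2 3 -5; 7 -3 -7 -1; 4 -6 -2 0; -2 -1 6 6]) = -1446
det = (+1)·(-7)·(-1446) = 10122

The determinant is 10122.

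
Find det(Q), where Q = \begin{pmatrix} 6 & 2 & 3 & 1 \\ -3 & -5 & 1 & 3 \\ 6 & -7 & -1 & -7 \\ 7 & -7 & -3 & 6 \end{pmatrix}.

Expand along row 1:
  + (6) · M_11   where M_11 = det([-5 1 3; -7 -1 -7; -7 -3 6]) = 268
  − (2) · M_12   where M_12 = det([-3 1 3; 6 -1 -7; 7 -3 6]) = -37
  + (3) · M_13   where M_13 = det([-3 -5 3; 6 -7 -7; 7 -7 6]) = 719
  − (1) · M_14   where M_14 = det([-3 -5 1; 6 -7 -1; 7 -7 -3]) = -90
det = (+1)·(6)·(268) + (-1)·(2)·(-37) + (+1)·(3)·(719) + (-1)·(1)·(-90) = 3929

det(Q) = 3929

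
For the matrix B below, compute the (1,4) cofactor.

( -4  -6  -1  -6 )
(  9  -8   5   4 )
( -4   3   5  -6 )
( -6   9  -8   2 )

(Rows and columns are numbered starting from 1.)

215

Delete row 1 and column 4; the remaining 3×3 submatrix is [9 -8 5; -4 3 5; -6 9 -8].
Its determinant is -215.
The cofactor carries sign (−1)^(1+4) = −1, so C_{1,4} = −(-215) = 215.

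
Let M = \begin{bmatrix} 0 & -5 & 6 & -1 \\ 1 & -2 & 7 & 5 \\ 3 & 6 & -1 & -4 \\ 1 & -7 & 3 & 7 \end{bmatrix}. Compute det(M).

Expand along row 1 (it has 1 zero):
  − (-5) · M_12   where M_12 = det([1 7 5; 3 -1 -4; 1 3 7]) = -120
  + (6) · M_13   where M_13 = det([1 -2 5; 3 6 -4; 1 -7 7]) = -71
  − (-1) · M_14   where M_14 = det([1 -2 7; 3 6 -1; 1 -7 3]) = -158
det = (-1)·(-5)·(-120) + (+1)·(6)·(-71) + (-1)·(-1)·(-158) = -1184

-1184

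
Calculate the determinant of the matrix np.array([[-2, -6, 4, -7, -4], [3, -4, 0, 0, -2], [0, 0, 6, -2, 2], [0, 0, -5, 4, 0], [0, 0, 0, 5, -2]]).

-2028

The matrix is block upper-triangular with a 2×2 block and a 3×3 block on the diagonal, so its determinant equals the product of the determinants of the diagonal blocks.
det of the 2×2 block = 26
det of the 3×3 block = -78
det = (26)·(-78) = -2028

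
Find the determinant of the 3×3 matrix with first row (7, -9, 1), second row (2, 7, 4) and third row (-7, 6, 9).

748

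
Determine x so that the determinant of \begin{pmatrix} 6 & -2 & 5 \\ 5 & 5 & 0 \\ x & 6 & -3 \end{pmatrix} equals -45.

x = 3

Expanding along the row containing x, det(M) is linear in x: det(M) = (-25)·x + (30).
Set (-25)·x + (30) = -45  ⇒  (-25)·x = -75  ⇒  x = 3.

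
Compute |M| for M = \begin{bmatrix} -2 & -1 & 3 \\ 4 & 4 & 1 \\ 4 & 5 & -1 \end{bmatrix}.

Expand along row 1:
  + (-2) · |4 1; 5 -1| = (-2)·(-4 − 5) = 18
  − (-1) · |4 1; 4 -1| = −(-1)·(-4 − 4) = -8
  + 3 · |4 4; 4 5| = 3·(20 − 16) = 12
Sum: (18) + (-8) + (12) = 22

22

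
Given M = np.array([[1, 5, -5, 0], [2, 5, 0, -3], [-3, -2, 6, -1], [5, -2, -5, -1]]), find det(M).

Expand along row 1 (it has 1 zero):
  + (1) · M_11   where M_11 = det([5 0 -3; -2 6 -1; -2 -5 -1]) = -121
  − (5) · M_12   where M_12 = det([2 0 -3; -3 6 -1; 5 -5 -1]) = 23
  + (-5) · M_13   where M_13 = det([2 5 -3; -3 -2 -1; 5 -2 -1]) = -88
det = (+1)·(1)·(-121) + (-1)·(5)·(23) + (+1)·(-5)·(-88) = 204

204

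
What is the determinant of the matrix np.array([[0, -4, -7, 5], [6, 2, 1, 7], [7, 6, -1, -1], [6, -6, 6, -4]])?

Expand along row 1 (it has 1 zero):
  − (-4) · M_12   where M_12 = det([6 1 7; 7 -1 -1; 6 6 -4]) = 418
  + (-7) · M_13   where M_13 = det([6 2 7; 7 6 -1; 6 -6 -4]) = -682
  − (5) · M_14   where M_14 = det([6 2 1; 7 6 -1; 6 -6 6]) = 6
det = (-1)·(-4)·(418) + (+1)·(-7)·(-682) + (-1)·(5)·(6) = 6416

6416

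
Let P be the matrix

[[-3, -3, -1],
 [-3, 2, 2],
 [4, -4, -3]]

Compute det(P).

-7

Expand along column 1:
  + (-3) · |2 2; -4 -3| = (-3)·(-6 − (-8)) = -6
  − (-3) · |-3 -1; -4 -3| = −(-3)·(9 − 4) = 15
  + 4 · |-3 -1; 2 2| = 4·(-6 − (-2)) = -16
Sum: (-6) + (15) + (-16) = -7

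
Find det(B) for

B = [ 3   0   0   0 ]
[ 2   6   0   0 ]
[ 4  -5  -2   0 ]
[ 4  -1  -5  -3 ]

B is lower triangular, so det(B) is the product of the diagonal entries:
det = (3) · (6) · (-2) · (-3) = 108

108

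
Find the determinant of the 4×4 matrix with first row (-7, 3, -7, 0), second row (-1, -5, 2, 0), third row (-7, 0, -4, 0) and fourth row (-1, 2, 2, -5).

-255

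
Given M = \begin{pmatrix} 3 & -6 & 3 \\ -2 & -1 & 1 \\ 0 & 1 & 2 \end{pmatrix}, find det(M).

|M| = -39

Expand along column 1:
  + 3 · |-1 1; 1 2| = 3·(-2 − 1) = -9
  − (-2) · |-6 3; 1 2| = −(-2)·(-12 − 3) = -30
Sum: (-9) + (-30) = -39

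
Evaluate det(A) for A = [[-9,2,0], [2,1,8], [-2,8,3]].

|A| = 505

Expand along column 3:
  − 8 · |-9 2; -2 8| = −8·(-72 − (-4)) = 544
  + 3 · |-9 2; 2 1| = 3·(-9 − 4) = -39
Sum: (544) + (-39) = 505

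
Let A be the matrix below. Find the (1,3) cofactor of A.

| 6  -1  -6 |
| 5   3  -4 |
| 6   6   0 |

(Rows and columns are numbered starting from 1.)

The cofactor is 12.

Delete row 1 and column 3; the remaining 2×2 submatrix is [5 3; 6 6].
Its determinant is 5·6 − 3·6 = 12.
The cofactor carries sign (−1)^(1+3) = +1, so C_{1,3} = +(12) = 12.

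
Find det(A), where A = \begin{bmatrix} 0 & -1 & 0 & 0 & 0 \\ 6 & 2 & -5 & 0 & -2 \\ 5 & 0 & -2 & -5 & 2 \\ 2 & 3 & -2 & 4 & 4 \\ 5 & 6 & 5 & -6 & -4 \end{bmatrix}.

-1780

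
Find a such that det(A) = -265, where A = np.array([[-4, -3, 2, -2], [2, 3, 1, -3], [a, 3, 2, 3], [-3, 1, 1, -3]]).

a = -4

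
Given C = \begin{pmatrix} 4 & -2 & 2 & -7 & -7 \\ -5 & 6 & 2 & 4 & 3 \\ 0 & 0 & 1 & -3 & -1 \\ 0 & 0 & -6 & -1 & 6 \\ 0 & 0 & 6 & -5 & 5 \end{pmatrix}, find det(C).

C is block upper-triangular with a 2×2 block and a 3×3 block on the diagonal, so its determinant equals the product of the determinants of the diagonal blocks.
det of the 2×2 block = 14
det of the 3×3 block = -209
det = (14)·(-209) = -2926

-2926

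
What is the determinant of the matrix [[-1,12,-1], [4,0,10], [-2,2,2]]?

-324

Expand along row 2:
  − 4 · |12 -1; 2 2| = −4·(24 − (-2)) = -104
  − 10 · |-1 12; -2 2| = −10·(-2 − (-24)) = -220
Sum: (-104) + (-220) = -324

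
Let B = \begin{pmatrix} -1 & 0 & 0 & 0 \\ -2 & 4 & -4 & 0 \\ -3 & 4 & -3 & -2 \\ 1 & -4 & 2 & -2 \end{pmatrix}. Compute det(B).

Expand along row 1 (it has 3 zeros):
  + (-1) · M_11   where M_11 = det([4 -4 0; 4 -3 -2; -4 2 -2]) = -24
det = (+1)·(-1)·(-24) = 24

24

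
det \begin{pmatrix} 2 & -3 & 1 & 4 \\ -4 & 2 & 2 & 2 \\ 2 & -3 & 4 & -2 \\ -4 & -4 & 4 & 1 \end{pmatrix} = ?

The determinant is 576.

Expand along row 1:
  + (2) · M_11   where M_11 = det([2 2 2; -3 4 -2; -4 4 1]) = 54
  − (-3) · M_12   where M_12 = det([-4 2 2; 2 4 -2; -4 4 1]) = 12
  + (1) · M_13   where M_13 = det([-4 2 2; 2 -3 -2; -4 -4 1]) = 16
  − (4) · M_14   where M_14 = det([-4 2 2; 2 -3 4; -4 -4 4]) = -104
det = (+1)·(2)·(54) + (-1)·(-3)·(12) + (+1)·(1)·(16) + (-1)·(4)·(-104) = 576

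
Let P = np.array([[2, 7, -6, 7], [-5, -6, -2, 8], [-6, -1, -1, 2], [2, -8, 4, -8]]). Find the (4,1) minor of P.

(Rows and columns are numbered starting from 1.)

Delete row 4 and column 1; the remaining 3×3 submatrix is [7 -6 7; -6 -2 8; -1 -1 2].
Its determinant is 32.

32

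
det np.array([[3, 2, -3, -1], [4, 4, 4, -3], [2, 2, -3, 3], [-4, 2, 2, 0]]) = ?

Expand along row 4 (it has 1 zero):
  − (-4) · M_41   where M_41 = det([2 -3 -1; 4 4 -3; 2 -3 3]) = 80
  + (2) · M_42   where M_42 = det([3 -3 -1; 4 4 -3; 2 -3 3]) = 83
  − (2) · M_43   where M_43 = det([3 2 -1; 4 4 -3; 2 2 3]) = 18
det = (-1)·(-4)·(80) + (+1)·(2)·(83) + (-1)·(2)·(18) = 450

The determinant is 450.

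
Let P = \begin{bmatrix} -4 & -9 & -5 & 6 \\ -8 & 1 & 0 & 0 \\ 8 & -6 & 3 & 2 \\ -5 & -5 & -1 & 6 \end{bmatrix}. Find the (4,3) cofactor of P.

Delete row 4 and column 3; the remaining 3×3 submatrix is [-4 -9 6; -8 1 0; 8 -6 2].
Its determinant is 88.
The cofactor carries sign (−1)^(4+3) = −1, so C_{4,3} = −(88) = -88.

The cofactor is -88.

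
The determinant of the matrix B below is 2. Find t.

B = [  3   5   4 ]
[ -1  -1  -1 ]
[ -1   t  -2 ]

-5

Expanding along the row containing t, det(B) is linear in t: det(B) = (-1)·t + (-3).
Set (-1)·t + (-3) = 2  ⇒  (-1)·t = 5  ⇒  t = -5.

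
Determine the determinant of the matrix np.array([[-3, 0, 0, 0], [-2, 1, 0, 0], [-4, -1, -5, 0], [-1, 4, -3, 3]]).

The matrix is lower triangular, so the determinant is the product of the diagonal entries:
det = (-3) · (1) · (-5) · (3) = 45

45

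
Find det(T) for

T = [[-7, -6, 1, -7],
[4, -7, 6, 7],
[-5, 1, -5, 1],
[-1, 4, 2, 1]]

det(T) = -3291

Expand along row 1:
  + (-7) · M_11   where M_11 = det([-7 6 7; 1 -5 1; 4 2 1]) = 221
  − (-6) · M_12   where M_12 = det([4 6 7; -5 -5 1; -1 2 1]) = -109
  + (1) · M_13   where M_13 = det([4 -7 7; -5 1 1; -1 4 1]) = -173
  − (-7) · M_14   where M_14 = det([4 -7 6; -5 1 -5; -1 4 2]) = -131
det = (+1)·(-7)·(221) + (-1)·(-6)·(-109) + (+1)·(1)·(-173) + (-1)·(-7)·(-131) = -3291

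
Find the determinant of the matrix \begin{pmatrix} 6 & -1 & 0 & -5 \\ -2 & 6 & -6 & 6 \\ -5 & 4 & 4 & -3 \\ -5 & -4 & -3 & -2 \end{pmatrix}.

Expand along row 1 (it has 1 zero):
  + (6) · M_11   where M_11 = det([6 -6 6; 4 4 -3; -4 -3 -2]) = -198
  − (-1) · M_12   where M_12 = det([-2 -6 6; -5 4 -3; -5 -3 -2]) = 214
  − (-5) · M_14   where M_14 = det([-2 6 -6; -5 4 4; -5 -4 -3]) = -458
det = (+1)·(6)·(-198) + (-1)·(-1)·(214) + (-1)·(-5)·(-458) = -3264

The determinant is -3264.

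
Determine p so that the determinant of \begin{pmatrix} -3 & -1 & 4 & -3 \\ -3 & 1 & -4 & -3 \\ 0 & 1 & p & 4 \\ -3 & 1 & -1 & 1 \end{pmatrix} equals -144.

Expanding along the column containing p, det(A) is linear in p: det(A) = (-24)·p + (-24).
Set (-24)·p + (-24) = -144  ⇒  (-24)·p = -120  ⇒  p = 5.

5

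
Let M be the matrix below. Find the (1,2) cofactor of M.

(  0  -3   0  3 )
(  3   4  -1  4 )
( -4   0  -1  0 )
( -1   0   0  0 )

Delete row 1 and column 2; the remaining 3×3 submatrix is [3 -1 4; -4 -1 0; -1 0 0].
Its determinant is -4.
The cofactor carries sign (−1)^(1+2) = −1, so C_{1,2} = −(-4) = 4.

4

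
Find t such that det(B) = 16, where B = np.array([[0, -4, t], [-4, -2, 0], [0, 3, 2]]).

Expanding along the column containing t, det(B) is linear in t: det(B) = (-12)·t + (-32).
Set (-12)·t + (-32) = 16  ⇒  (-12)·t = 48  ⇒  t = -4.

-4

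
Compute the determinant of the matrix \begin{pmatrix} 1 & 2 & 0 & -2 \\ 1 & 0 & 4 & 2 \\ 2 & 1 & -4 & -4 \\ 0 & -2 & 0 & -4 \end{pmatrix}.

The determinant is -112.

Expand along row 4 (it has 2 zeros):
  + (-2) · M_42   where M_42 = det([1 0 -2; 1 4 2; 2 -4 -4]) = 16
  + (-4) · M_44   where M_44 = det([1 2 0; 1 0 4; 2 1 -4]) = 20
det = (+1)·(-2)·(16) + (+1)·(-4)·(20) = -112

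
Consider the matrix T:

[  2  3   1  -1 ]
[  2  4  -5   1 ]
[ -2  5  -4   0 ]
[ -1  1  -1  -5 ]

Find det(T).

Expand along row 3 (it has 1 zero):
  + (-2) · M_31   where M_31 = det([3 1 -1; 4 -5 1; 1 -1 -5]) = 98
  − (5) · M_32   where M_32 = det([2 1 -1; 2 -5 1; -1 -1 -5]) = 68
  + (-4) · M_33   where M_33 = det([2 3 -1; 2 4 1; -1 1 -5]) = -21
det = (+1)·(-2)·(98) + (-1)·(5)·(68) + (+1)·(-4)·(-21) = -452

|T| = -452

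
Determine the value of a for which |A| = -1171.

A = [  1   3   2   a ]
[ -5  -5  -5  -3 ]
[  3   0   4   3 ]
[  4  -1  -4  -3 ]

Expanding along the column containing a, det(A) is linear in a: det(A) = (145)·a + (-156).
Set (145)·a + (-156) = -1171  ⇒  (145)·a = -1015  ⇒  a = -7.

-7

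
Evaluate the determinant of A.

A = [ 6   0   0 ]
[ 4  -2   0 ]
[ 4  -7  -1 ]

|A| = 12

A is lower triangular, so det(A) is the product of the diagonal entries:
det = (6) · (-2) · (-1) = 12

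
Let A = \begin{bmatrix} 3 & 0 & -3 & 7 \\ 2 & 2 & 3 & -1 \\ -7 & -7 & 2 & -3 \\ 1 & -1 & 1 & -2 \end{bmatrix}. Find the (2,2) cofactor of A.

Delete row 2 and column 2; the remaining 3×3 submatrix is [3 -3 7; -7 2 -3; 1 1 -2].
Its determinant is -15.
The cofactor carries sign (−1)^(2+2) = +1, so C_{2,2} = +(-15) = -15.

-15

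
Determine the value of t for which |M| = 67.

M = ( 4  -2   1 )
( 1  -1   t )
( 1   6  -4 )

Expanding along the row containing t, det(M) is linear in t: det(M) = (-26)·t + (15).
Set (-26)·t + (15) = 67  ⇒  (-26)·t = 52  ⇒  t = -2.

t = -2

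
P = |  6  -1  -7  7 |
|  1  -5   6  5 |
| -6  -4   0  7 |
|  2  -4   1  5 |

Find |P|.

|P| = -713

Expand along row 3 (it has 1 zero):
  + (-6) · M_31   where M_31 = det([-1 -7 7; -5 6 5; -4 1 5]) = 73
  − (-4) · M_32   where M_32 = det([6 -7 7; 1 6 5; 2 1 5]) = 38
  − (7) · M_34   where M_34 = det([6 -1 -7; 1 -5 6; 2 -4 1]) = 61
det = (+1)·(-6)·(73) + (-1)·(-4)·(38) + (-1)·(7)·(61) = -713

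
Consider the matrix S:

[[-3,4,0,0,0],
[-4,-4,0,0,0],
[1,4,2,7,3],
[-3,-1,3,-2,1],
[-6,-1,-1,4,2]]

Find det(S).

|S| = -980

S is block lower-triangular with a 2×2 block and a 3×3 block on the diagonal, so its determinant equals the product of the determinants of the diagonal blocks.
det of the 2×2 block = 28
det of the 3×3 block = -35
det = (28)·(-35) = -980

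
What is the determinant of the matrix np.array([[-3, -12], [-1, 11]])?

-45

det = (-3)·11 − (-12)·(-1) = -33 − 12 = -45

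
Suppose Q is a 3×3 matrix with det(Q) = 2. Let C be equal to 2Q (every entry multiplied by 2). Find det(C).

For a 3×3 matrix, det(2Q) = 2^3·det(Q) = 8·det(Q).
det(C) = (8)·(2) = 16

16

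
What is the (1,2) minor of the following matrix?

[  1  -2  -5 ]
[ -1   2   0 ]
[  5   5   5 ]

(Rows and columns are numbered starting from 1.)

The minor is -5.

Delete row 1 and column 2; the remaining 2×2 submatrix is [-1 0; 5 5].
Its determinant is (-1)·5 − 0·5 = -5.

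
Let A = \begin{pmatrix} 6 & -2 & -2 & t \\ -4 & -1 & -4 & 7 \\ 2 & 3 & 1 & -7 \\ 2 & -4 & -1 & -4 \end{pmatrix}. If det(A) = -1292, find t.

t = 8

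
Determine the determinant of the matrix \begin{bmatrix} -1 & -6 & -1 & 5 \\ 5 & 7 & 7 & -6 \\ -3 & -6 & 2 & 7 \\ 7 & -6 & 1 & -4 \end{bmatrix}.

Expand along row 1:
  + (-1) · M_11   where M_11 = det([7 7 -6; -6 2 7; -6 1 -4]) = -603
  − (-6) · M_12   where M_12 = det([5 7 -6; -3 2 7; 7 1 -4]) = 286
  + (-1) · M_13   where M_13 = det([5 7 -6; -3 -6 7; 7 -6 -4]) = 229
  − (5) · M_14   where M_14 = det([5 7 7; -3 -6 2; 7 -6 1]) = 569
det = (+1)·(-1)·(-603) + (-1)·(-6)·(286) + (+1)·(-1)·(229) + (-1)·(5)·(569) = -755

-755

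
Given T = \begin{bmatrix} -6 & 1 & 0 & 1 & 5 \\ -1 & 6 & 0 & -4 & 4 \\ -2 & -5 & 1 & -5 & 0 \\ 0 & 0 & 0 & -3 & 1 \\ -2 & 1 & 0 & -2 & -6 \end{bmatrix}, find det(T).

|T| = -908

Expand along column 3 (it has 4 zeros):
  + (1) · M_33   where M_33 = det([-6 1 1 5; -1 6 -4 4; 0 0 -3 1; -2 1 -2 -6]) = -908
det = (+1)·(1)·(-908) = -908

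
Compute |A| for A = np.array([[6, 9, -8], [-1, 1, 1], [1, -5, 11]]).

|A| = 172

Expand along column 1:
  + 6 · |1 1; -5 11| = 6·(11 − (-5)) = 96
  − (-1) · |9 -8; -5 11| = −(-1)·(99 − 40) = 59
  + 1 · |9 -8; 1 1| = 1·(9 − (-8)) = 17
Sum: (96) + (59) + (17) = 172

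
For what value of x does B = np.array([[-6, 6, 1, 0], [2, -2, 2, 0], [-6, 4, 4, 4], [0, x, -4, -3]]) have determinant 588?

x = -9

Expanding along the row containing x, det(B) is linear in x: det(B) = (-56)·x + (84).
Set (-56)·x + (84) = 588  ⇒  (-56)·x = 504  ⇒  x = -9.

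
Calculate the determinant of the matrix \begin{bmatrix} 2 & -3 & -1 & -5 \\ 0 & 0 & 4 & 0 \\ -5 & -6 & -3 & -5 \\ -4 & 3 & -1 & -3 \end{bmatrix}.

-984

Expand along row 2 (it has 3 zeros):
  − (4) · M_23   where M_23 = det([2 -3 -5; -5 -6 -5; -4 3 -3]) = 246
det = (-1)·(4)·(246) = -984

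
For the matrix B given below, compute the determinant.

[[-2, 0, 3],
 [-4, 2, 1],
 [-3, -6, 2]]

Expand along row 1:
  + (-2) · |2 1; -6 2| = (-2)·(4 − (-6)) = -20
  + 3 · |-4 2; -3 -6| = 3·(24 − (-6)) = 90
Sum: (-20) + (90) = 70

det(B) = 70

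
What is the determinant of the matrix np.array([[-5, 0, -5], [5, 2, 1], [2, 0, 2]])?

The determinant is 0.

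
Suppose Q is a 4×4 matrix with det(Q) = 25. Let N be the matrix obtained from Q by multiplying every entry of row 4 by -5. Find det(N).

Scaling one row by -5 multiplies the determinant by -5.
det(N) = (-5)·(25) = -125

-125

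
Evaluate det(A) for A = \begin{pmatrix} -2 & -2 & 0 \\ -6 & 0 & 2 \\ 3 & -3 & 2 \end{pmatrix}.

Expand along column 2:
  − (-2) · |-6 2; 3 2| = −(-2)·(-12 − 6) = -36
  − (-3) · |-2 0; -6 2| = −(-3)·(-4 − 0) = -12
Sum: (-36) + (-12) = -48

-48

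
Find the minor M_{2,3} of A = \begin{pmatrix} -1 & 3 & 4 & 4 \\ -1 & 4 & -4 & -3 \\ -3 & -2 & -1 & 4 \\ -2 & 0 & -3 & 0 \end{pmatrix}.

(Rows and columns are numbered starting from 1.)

Delete row 2 and column 3; the remaining 3×3 submatrix is [-1 3 4; -3 -2 4; -2 0 0].
Its determinant is -40.

-40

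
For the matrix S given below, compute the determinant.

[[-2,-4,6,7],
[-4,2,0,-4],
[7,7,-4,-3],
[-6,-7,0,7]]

det(S) = -1276

Expand along column 3 (it has 2 zeros):
  + (6) · M_13   where M_13 = det([-4 2 -4; 7 7 -3; -6 -7 7]) = -146
  + (-4) · M_33   where M_33 = det([-2 -4 7; -4 2 -4; -6 -7 7]) = 100
det = (+1)·(6)·(-146) + (+1)·(-4)·(100) = -1276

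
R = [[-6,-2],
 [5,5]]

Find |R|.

det(R) = (-6)·5 − (-2)·5 = -30 − (-10) = -20

-20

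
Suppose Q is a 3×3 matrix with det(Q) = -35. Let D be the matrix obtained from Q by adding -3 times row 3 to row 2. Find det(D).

Adding a multiple of one row to another leaves the determinant unchanged.
det(D) = (1)·(-35) = -35

det(D) = -35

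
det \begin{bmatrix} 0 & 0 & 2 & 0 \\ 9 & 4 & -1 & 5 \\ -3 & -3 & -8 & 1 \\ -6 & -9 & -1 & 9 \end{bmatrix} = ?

-66

Expand along row 1 (it has 3 zeros):
  + (2) · M_13   where M_13 = det([9 4 5; -3 -3 1; -6 -9 9]) = -33
det = (+1)·(2)·(-33) = -66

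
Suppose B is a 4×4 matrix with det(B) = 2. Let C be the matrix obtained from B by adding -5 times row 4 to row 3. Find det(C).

Adding a multiple of one row to another leaves the determinant unchanged.
det(C) = (1)·(2) = 2

The determinant is 2.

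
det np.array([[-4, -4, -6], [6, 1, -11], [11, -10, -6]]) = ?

The determinant is 1230.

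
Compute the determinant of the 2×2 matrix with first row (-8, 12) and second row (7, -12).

det = (-8)·(-12) − 12·7 = 96 − 84 = 12

12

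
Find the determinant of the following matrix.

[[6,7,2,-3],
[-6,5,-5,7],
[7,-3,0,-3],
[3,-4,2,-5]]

635

Expand along row 3 (it has 1 zero):
  + (7) · M_31   where M_31 = det([7 2 -3; 5 -5 7; -4 2 -5]) = 101
  − (-3) · M_32   where M_32 = det([6 2 -3; -6 -5 7; 3 2 -5]) = 39
  − (-3) · M_34   where M_34 = det([6 7 2; -6 5 -5; 3 -4 2]) = -63
det = (+1)·(7)·(101) + (-1)·(-3)·(39) + (-1)·(-3)·(-63) = 635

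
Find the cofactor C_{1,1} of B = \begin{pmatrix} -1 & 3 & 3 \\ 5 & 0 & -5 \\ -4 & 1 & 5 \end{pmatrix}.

Delete row 1 and column 1; the remaining 2×2 submatrix is [0 -5; 1 5].
Its determinant is 0·5 − (-5)·1 = 5.
The cofactor carries sign (−1)^(1+1) = +1, so C_{1,1} = +(5) = 5.

5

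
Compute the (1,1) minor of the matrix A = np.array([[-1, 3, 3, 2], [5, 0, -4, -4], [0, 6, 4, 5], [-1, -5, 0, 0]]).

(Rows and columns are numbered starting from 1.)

The minor is 20.

Delete row 1 and column 1; the remaining 3×3 submatrix is [0 -4 -4; 6 4 5; -5 0 0].
Its determinant is 20.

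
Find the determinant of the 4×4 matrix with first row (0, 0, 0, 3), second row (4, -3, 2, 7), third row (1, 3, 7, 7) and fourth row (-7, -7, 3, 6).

-1248

Expand along row 1 (it has 3 zeros):
  − (3) · M_14   where M_14 = det([4 -3 2; 1 3 7; -7 -7 3]) = 416
det = (-1)·(3)·(416) = -1248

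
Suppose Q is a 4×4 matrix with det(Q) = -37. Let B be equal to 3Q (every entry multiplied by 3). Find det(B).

-2997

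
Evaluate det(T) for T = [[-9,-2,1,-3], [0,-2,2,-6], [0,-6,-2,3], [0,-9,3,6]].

-2484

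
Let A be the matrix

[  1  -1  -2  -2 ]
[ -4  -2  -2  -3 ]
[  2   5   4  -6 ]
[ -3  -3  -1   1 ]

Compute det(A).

|A| = -135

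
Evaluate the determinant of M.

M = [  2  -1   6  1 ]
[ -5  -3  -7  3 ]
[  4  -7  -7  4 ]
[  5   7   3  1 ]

Expand along row 1:
  + (2) · M_11   where M_11 = det([-3 -7 3; -7 -7 4; 7 3 1]) = -104
  − (-1) · M_12   where M_12 = det([-5 -7 3; 4 -7 4; 5 3 1]) = 124
  + (6) · M_13   where M_13 = det([-5 -3 3; 4 -7 4; 5 7 1]) = 316
  − (1) · M_14   where M_14 = det([-5 -3 -7; 4 -7 -7; 5 7 3]) = -440
det = (+1)·(2)·(-104) + (-1)·(-1)·(124) + (+1)·(6)·(316) + (-1)·(1)·(-440) = 2252

The determinant is 2252.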